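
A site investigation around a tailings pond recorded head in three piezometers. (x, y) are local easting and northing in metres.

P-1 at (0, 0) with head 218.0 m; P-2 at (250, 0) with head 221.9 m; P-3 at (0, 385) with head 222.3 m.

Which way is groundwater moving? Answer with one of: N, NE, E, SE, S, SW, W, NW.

∂h/∂x = (221.9 − 218.0) / (250 − 0) = +0.01560
∂h/∂y = (222.3 − 218.0) / (385 − 0) = +0.01117
Flow = −∇h = (-0.01560 east, -0.01117 north), which points southwest.

SW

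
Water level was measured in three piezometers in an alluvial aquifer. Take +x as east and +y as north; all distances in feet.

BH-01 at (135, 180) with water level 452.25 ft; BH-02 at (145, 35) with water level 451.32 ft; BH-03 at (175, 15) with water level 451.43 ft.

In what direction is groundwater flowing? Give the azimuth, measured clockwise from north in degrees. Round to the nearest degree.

Taking BH-01 as reference: BH-02−BH-01 = (10, -145, -0.93); BH-03−BH-01 = (40, -165, -0.82).
Solve a·Δx + b·Δy = Δh: det = 10·(-165) − 40·(-145) = 4150.
∂h/∂x = [(-0.93)·(-165) − (-0.82)·(-145)] / 4150 = +0.008325
∂h/∂y = [10·(-0.82) − 40·(-0.93)] / 4150 = +0.006988
Flow direction (−∇h) has components (-0.008325 E, -0.006988 N).
Azimuth = atan2(E, N) = atan2(-0.008325, -0.006988) = 230.0° ≈ 230°.

230°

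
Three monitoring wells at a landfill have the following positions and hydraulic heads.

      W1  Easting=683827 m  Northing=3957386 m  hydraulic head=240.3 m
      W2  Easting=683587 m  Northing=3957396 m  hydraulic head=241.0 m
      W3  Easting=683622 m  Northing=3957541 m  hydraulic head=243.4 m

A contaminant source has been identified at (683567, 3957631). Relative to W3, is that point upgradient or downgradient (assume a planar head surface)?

upgradient

With h = a·x + b·y + c and W1 as origin, the differences give:
  (-240)·a + 10·b = +0.7
  (-205)·a + 155·b = +3.1
Eliminate b (×155 and ×10, subtract): -35150·a = 77.50 → a = ∂h/∂x = -0.002205
Back-substitute: b = ∂h/∂y = +0.01708.
Head at (683567, 3957631) = 240.3 + (-0.002205)·(-260) + (+0.01708)·(245) = 245.06 m.
That is higher than the 243.4 m at W3, so the point is upgradient.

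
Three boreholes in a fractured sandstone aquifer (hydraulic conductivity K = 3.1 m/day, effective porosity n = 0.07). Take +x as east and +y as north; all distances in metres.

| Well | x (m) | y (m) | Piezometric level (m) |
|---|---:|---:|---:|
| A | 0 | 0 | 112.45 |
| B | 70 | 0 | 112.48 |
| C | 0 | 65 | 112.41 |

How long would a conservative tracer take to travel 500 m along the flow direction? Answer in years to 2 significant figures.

41 years

∂h/∂x = (112.48 − 112.45) / (70 − 0) = +0.0004286
∂h/∂y = (112.41 − 112.45) / (65 − 0) = -0.0006154
|∇h| = √(0.0004286² + -0.0006154²) = 0.0007499
Seepage velocity v = K·i/n = 3.1 × 0.0007499 / 0.07 = 0.03321 m/day.
t = 500 / 0.03321 = 1.506e+04 days = 41.2 years.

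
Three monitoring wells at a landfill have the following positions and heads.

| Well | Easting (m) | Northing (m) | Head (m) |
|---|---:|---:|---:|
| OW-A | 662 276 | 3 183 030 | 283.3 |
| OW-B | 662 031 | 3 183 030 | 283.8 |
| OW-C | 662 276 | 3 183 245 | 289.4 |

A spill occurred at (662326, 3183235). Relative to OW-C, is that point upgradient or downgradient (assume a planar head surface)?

∂h/∂x = (283.8 − 283.3) / (662031 − 662276) = -0.002041
∂h/∂y = (289.4 − 283.3) / (3183245 − 3183030) = +0.02837
Head at (662326, 3183235) = 283.3 + (-0.002041)·(50) + (+0.02837)·(205) = 289.01 m.
That is lower than the 289.4 m at OW-C, so the point is downgradient.

downgradient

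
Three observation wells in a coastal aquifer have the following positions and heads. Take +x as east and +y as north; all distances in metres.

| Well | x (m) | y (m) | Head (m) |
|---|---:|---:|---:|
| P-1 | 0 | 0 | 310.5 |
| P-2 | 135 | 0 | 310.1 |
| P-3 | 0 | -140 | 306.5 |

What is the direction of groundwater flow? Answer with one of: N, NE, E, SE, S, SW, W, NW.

∂h/∂x = (310.1 − 310.5) / (135 − 0) = -0.002963
∂h/∂y = (306.5 − 310.5) / (-140 − 0) = +0.02857
Flow = −∇h = (+0.002963 east, -0.02857 north), which points south.

S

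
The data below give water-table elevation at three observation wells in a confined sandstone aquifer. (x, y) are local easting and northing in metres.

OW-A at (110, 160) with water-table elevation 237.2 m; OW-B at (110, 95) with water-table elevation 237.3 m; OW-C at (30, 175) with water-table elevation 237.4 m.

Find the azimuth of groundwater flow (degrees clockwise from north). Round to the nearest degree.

Differences from OW-A: to OW-B (Δx, Δy, Δh) = (0, -65, +0.1); to OW-C = (-80, 15, +0.2).
Solve a·Δx + b·Δy = Δh: det = 0·15 − (-80)·(-65) = -5200.
∂h/∂x = [(+0.1)·15 − (+0.2)·(-65)] / -5200 = -0.002788
∂h/∂y = [0·(+0.2) − (-80)·(+0.1)] / -5200 = -0.001538
Flow direction (−∇h) has components (+0.002788 E, +0.001538 N).
Azimuth = atan2(E, N) = atan2(+0.002788, +0.001538) = 61.1° ≈ 061°.

061°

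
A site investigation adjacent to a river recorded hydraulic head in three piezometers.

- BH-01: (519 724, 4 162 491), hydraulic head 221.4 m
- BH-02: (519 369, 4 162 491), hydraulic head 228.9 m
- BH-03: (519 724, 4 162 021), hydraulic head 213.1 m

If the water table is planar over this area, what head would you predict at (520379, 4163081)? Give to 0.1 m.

∂h/∂x = (228.9 − 221.4) / (519369 − 519724) = -0.02113
∂h/∂y = (213.1 − 221.4) / (4162021 − 4162491) = +0.01766
h(520379, 4163081) = 221.4 + (-0.02113)·(655) + (+0.01766)·(590) = 221.4 -13.838 +10.419 = 217.981 m.

218.0 m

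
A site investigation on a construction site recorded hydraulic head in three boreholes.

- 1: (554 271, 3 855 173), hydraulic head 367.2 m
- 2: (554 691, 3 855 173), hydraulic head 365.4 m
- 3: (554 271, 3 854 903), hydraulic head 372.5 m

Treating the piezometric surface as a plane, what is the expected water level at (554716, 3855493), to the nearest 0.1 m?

359.0 m

∂h/∂x = (365.4 − 367.2) / (554691 − 554271) = -0.004286
∂h/∂y = (372.5 − 367.2) / (3854903 − 3855173) = -0.01963
h(554716, 3855493) = 367.2 + (-0.004286)·(445) + (-0.01963)·(320) = 367.2 -1.907 -6.281 = 359.011 m.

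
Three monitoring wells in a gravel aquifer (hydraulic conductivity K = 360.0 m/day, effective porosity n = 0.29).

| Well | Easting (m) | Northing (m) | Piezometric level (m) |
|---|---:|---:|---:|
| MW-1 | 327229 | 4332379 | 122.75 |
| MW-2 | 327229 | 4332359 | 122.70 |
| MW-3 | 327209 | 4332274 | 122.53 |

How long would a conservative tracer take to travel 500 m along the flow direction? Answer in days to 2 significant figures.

Taking MW-1 as reference: MW-2−MW-1 = (0, -20, -0.05); MW-3−MW-1 = (-20, -105, -0.22).
Solve a·Δx + b·Δy = Δh: det = 0·(-105) − (-20)·(-20) = -400.
∂h/∂x = [(-0.05)·(-105) − (-0.22)·(-20)] / -400 = -0.002125
∂h/∂y = [0·(-0.22) − (-20)·(-0.05)] / -400 = +0.002500
|∇h| = √(-0.002125² + 0.002500²) = 0.003281
Seepage velocity v = K·i/n = 360.0 × 0.003281 / 0.29 = 4.073 m/day.
t = 500 / 4.073 = 122.8 days.

120 days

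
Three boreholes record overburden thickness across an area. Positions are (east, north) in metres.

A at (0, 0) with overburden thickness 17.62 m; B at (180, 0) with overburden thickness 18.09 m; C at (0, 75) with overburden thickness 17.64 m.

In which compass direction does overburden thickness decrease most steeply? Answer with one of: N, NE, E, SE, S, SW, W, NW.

∂d/∂x = (18.09 − 17.62) / (180 − 0) = +0.002611
∂d/∂y = (17.64 − 17.62) / (75 − 0) = +0.0002667
Steepest decrease is along −∇f = (-0.002611 E, -0.0002667 N) → west.

W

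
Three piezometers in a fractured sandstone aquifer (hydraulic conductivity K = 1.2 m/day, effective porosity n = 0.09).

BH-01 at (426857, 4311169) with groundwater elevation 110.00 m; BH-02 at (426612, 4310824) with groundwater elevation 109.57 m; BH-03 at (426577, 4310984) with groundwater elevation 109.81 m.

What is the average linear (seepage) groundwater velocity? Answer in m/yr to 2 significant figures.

7.1 m/yr

Differences from BH-01: to BH-02 (Δx, Δy, Δh) = (-245, -345, -0.43); to BH-03 = (-280, -185, -0.19).
Determinant of the coordinate differences = (-245)·(-185) − (-280)·(-345) = -51275.
∂h/∂x = [(-0.43)·(-185) − (-0.19)·(-345)] / -51275 = -0.0002730
∂h/∂y = [(-245)·(-0.19) − (-280)·(-0.43)] / -51275 = +0.001440
|∇h| = √(-0.0002730² + 0.001440²) = 0.001466
Seepage velocity v = K·i/n = 1.2 × 0.001466 / 0.09 = 0.01955 m/day = 7.141 m/yr.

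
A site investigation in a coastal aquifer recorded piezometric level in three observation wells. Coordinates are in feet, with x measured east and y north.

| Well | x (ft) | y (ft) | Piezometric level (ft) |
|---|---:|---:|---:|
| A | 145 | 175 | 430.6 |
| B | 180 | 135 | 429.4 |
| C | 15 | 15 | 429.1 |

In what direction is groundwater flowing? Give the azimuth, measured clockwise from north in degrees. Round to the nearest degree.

Differences from A: to B (Δx, Δy, Δh) = (35, -40, -1.2); to C = (-130, -160, -1.5).
Determinant of the coordinate differences = 35·(-160) − (-130)·(-40) = -10800.
∂h/∂x = [(-1.2)·(-160) − (-1.5)·(-40)] / -10800 = -0.01222
∂h/∂y = [35·(-1.5) − (-130)·(-1.2)] / -10800 = +0.01931
Flow direction (−∇h) has components (+0.01222 E, -0.01931 N).
Azimuth = atan2(E, N) = atan2(+0.01222, -0.01931) = 147.7° ≈ 148°.

148°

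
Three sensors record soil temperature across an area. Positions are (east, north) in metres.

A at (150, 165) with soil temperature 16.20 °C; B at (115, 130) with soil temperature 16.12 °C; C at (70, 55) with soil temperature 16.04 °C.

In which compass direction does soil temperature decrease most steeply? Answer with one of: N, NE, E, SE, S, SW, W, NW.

Three-point gradient (reference A): Δ to B = (-35, -35, -0.08), Δ to C = (-80, -110, -0.16).
∂T/∂x = +0.003048, ∂T/∂y = -0.0007619 (det = 1050).
Steepest decrease is along −∇f = (-0.003048 E, +0.0007619 N) → west.

W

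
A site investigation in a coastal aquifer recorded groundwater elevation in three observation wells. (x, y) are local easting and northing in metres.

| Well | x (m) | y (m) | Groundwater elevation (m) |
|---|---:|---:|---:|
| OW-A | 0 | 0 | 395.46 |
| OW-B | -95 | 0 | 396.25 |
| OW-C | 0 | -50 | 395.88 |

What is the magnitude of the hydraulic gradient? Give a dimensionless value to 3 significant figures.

∂h/∂x = (396.25 − 395.46) / (-95 − 0) = -0.008316
∂h/∂y = (395.88 − 395.46) / (-50 − 0) = -0.008400
|∇h| = √(-0.008316² + -0.008400²) = 0.01182

0.0118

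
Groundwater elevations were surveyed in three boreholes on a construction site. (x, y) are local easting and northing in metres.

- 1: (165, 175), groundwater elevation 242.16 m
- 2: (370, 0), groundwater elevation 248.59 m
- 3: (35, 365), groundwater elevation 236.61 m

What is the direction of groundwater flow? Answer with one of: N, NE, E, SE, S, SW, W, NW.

NW

Differences from 1: to 2 (Δx, Δy, Δh) = (205, -175, +6.43); to 3 = (-130, 190, -5.55).
Solve a·Δx + b·Δy = Δh: det = 205·190 − (-130)·(-175) = 16200.
∂h/∂x = [(+6.43)·190 − (-5.55)·(-175)] / 16200 = +0.01546
∂h/∂y = [205·(-5.55) − (-130)·(+6.43)] / 16200 = -0.01863
Flow = −∇h = (-0.01546 east, +0.01863 north), which points northwest.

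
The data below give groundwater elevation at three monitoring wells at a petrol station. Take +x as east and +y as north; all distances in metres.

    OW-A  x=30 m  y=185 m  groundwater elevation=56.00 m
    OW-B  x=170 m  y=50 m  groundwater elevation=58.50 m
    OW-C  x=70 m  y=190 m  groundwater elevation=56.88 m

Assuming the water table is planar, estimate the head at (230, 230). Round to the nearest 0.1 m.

60.5 m

Differences from OW-A: to OW-B (Δx, Δy, Δh) = (140, -135, +2.50); to OW-C = (40, 5, +0.88).
Determinant of the coordinate differences = 140·5 − 40·(-135) = 6100.
∂h/∂x = [(+2.50)·5 − (+0.88)·(-135)] / 6100 = +0.02152
∂h/∂y = [140·(+0.88) − 40·(+2.50)] / 6100 = +0.003803
h(230, 230) = 56.00 + (+0.02152)·(200) + (+0.003803)·(45) = 56.00 +4.305 +0.171 = 60.476 m.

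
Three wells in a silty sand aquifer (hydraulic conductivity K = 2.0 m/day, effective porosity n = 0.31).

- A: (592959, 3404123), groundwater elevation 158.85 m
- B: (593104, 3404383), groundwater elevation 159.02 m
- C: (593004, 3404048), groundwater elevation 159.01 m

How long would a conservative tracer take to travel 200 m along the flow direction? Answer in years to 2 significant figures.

Three-point gradient (reference A): Δ to B = (145, 260, +0.17), Δ to C = (45, -75, +0.16).
∂h/∂x = +0.002408, ∂h/∂y = -0.0006888 (det = -22575).
|∇h| = √(0.002408² + -0.0006888²) = 0.002505
Seepage velocity v = K·i/n = 2.0 × 0.002505 / 0.31 = 0.01616 m/day.
t = 200 / 0.01616 = 1.238e+04 days = 33.9 years.

34 years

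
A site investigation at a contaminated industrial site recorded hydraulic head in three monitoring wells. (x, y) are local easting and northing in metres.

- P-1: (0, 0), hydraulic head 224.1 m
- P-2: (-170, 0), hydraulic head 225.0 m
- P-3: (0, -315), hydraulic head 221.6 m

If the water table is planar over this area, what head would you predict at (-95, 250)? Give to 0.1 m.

226.6 m

∂h/∂x = (225.0 − 224.1) / (-170 − 0) = -0.005294
∂h/∂y = (221.6 − 224.1) / (-315 − 0) = +0.007937
h(-95, 250) = 224.1 + (-0.005294)·(-95) + (+0.007937)·(250) = 224.1 +0.503 +1.984 = 226.587 m.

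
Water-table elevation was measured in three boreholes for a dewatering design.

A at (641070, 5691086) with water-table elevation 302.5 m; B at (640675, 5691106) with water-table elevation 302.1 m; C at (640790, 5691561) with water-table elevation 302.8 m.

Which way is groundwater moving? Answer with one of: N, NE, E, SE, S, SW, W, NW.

With h = a·x + b·y + c and A as origin, the differences give:
  (-395)·a + 20·b = -0.4
  (-280)·a + 475·b = +0.3
Eliminate b (×475 and ×20, subtract): -182025·a = -196.00 → a = ∂h/∂x = +0.001077
Back-substitute: b = ∂h/∂y = +0.001266.
Flow = −∇h = (-0.001077 east, -0.001266 north), which points southwest.

SW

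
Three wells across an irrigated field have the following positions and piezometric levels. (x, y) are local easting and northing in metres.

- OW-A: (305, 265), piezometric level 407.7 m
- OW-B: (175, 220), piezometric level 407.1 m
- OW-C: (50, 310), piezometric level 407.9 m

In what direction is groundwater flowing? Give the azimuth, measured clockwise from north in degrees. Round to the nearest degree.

186°

Differences from OW-A: to OW-B (Δx, Δy, Δh) = (-130, -45, -0.6); to OW-C = (-255, 45, +0.2).
Determinant of the coordinate differences = (-130)·45 − (-255)·(-45) = -17325.
∂h/∂x = [(-0.6)·45 − (+0.2)·(-45)] / -17325 = +0.001039
∂h/∂y = [(-130)·(+0.2) − (-255)·(-0.6)] / -17325 = +0.01033
Flow direction (−∇h) has components (-0.001039 E, -0.01033 N).
Azimuth = atan2(E, N) = atan2(-0.001039, -0.01033) = 185.7° ≈ 186°.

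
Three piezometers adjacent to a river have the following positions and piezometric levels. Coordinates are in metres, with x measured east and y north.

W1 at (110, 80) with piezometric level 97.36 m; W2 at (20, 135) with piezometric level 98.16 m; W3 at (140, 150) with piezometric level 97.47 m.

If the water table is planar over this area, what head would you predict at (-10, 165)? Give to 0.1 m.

Three-point gradient (reference W1): Δ to W2 = (-90, 55, +0.80), Δ to W3 = (30, 70, +0.11).
∂h/∂x = -0.006283, ∂h/∂y = +0.004264 (det = -7950).
h(-10, 165) = 97.36 + (-0.006283)·(-120) + (+0.004264)·(85) = 97.36 +0.754 +0.362 = 98.476 m.

98.5 m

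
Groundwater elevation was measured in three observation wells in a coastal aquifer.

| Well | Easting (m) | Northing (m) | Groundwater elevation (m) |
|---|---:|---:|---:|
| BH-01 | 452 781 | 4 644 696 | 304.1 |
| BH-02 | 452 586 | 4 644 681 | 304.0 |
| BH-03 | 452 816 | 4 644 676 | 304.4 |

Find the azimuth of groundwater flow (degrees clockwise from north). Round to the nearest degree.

353°

With h = a·x + b·y + c and BH-01 as origin, the differences give:
  (-195)·a + (-15)·b = -0.1
  35·a + (-20)·b = +0.3
Eliminate b (×(-20) and ×(-15), subtract): 4425·a = 6.50 → a = ∂h/∂x = +0.001469
Back-substitute: b = ∂h/∂y = -0.01243.
Flow direction (−∇h) has components (-0.001469 E, +0.01243 N).
Azimuth = atan2(E, N) = atan2(-0.001469, +0.01243) = 353.3° ≈ 353°.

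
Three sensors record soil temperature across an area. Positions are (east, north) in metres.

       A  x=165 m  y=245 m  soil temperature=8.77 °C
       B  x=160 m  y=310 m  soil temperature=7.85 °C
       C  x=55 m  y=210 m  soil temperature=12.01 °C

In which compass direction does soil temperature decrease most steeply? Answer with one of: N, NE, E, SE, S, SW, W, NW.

Taking A as reference: B−A = (-5, 65, -0.92); C−A = (-110, -35, +3.24).
Solve a·Δx + b·Δy = ΔT: det = (-5)·(-35) − (-110)·65 = 7325.
∂T/∂x = [(-0.92)·(-35) − (+3.24)·65] / 7325 = -0.02435
∂T/∂y = [(-5)·(+3.24) − (-110)·(-0.92)] / 7325 = -0.01603
Steepest decrease is along −∇f = (+0.02435 E, +0.01603 N) → northeast.

NE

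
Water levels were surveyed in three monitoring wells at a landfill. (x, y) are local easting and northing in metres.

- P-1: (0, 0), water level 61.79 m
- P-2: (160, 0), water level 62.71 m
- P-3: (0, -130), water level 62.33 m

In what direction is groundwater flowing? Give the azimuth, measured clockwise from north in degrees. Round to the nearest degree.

306°

∂h/∂x = (62.71 − 61.79) / (160 − 0) = +0.005750
∂h/∂y = (62.33 − 61.79) / (-130 − 0) = -0.004154
Flow direction (−∇h) has components (-0.005750 E, +0.004154 N).
Azimuth = atan2(E, N) = atan2(-0.005750, +0.004154) = 305.8° ≈ 306°.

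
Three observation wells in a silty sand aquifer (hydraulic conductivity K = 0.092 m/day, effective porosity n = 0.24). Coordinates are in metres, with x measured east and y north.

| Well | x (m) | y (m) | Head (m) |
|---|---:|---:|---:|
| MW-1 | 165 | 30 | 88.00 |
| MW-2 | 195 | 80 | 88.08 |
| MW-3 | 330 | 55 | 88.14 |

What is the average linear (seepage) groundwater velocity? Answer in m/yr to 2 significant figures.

With h = a·x + b·y + c and MW-1 as origin, the differences give:
  30·a + 50·b = +0.08
  165·a + 25·b = +0.14
Eliminate b (×25 and ×50, subtract): -7500·a = -5.000 → a = ∂h/∂x = +0.0006667
Back-substitute: b = ∂h/∂y = +0.001200.
|∇h| = √(0.0006667² + 0.001200²) = 0.001373
Seepage velocity v = K·i/n = 0.092 × 0.001373 / 0.24 = 0.0005263 m/day = 0.1922 m/yr.

0.19 m/yr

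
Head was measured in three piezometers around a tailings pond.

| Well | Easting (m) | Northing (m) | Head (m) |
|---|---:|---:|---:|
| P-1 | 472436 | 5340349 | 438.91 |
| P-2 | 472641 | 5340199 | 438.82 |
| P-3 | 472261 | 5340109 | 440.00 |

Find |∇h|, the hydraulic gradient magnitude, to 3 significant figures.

0.00369

With h = a·x + b·y + c and P-1 as origin, the differences give:
  205·a + (-150)·b = -0.09
  (-175)·a + (-240)·b = +1.09
Eliminate b (×(-240) and ×(-150), subtract): -75450·a = 185.100 → a = ∂h/∂x = -0.002453
Back-substitute: b = ∂h/∂y = -0.002753.
|∇h| = √(-0.002453² + -0.002753²) = 0.003687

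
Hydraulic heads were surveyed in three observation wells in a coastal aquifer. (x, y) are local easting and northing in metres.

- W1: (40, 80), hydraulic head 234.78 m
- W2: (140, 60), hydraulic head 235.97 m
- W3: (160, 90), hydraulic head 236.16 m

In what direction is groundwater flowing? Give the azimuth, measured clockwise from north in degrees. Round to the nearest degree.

Differences from W1: to W2 (Δx, Δy, Δh) = (100, -20, +1.19); to W3 = (120, 10, +1.38).
Determinant of the coordinate differences = 100·10 − 120·(-20) = 3400.
∂h/∂x = [(+1.19)·10 − (+1.38)·(-20)] / 3400 = +0.01162
∂h/∂y = [100·(+1.38) − 120·(+1.19)] / 3400 = -0.001412
Flow direction (−∇h) has components (-0.01162 E, +0.001412 N).
Azimuth = atan2(E, N) = atan2(-0.01162, +0.001412) = 276.9° ≈ 277°.

277°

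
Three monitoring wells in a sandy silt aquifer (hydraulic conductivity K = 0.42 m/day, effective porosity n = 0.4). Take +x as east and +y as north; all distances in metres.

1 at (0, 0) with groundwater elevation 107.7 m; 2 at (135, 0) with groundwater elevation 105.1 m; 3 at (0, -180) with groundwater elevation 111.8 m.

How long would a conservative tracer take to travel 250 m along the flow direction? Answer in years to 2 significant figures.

22 years

∂h/∂x = (105.1 − 107.7) / (135 − 0) = -0.01926
∂h/∂y = (111.8 − 107.7) / (-180 − 0) = -0.02278
|∇h| = √(-0.01926² + -0.02278²) = 0.02983
Seepage velocity v = K·i/n = 0.42 × 0.02983 / 0.4 = 0.03132 m/day.
t = 250 / 0.03132 = 7982 days = 21.9 years.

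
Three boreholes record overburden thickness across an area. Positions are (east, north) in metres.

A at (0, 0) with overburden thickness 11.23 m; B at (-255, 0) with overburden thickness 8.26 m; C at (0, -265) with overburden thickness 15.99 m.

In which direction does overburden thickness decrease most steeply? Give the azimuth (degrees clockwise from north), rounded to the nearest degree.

∂d/∂x = (8.26 − 11.23) / (-255 − 0) = +0.01165
∂d/∂y = (15.99 − 11.23) / (-265 − 0) = -0.01796
Steepest decrease is along −∇f: components (-0.01165 E, +0.01796 N).
Azimuth = atan2(-0.01165, +0.01796) = 327.0° ≈ 327°.

327°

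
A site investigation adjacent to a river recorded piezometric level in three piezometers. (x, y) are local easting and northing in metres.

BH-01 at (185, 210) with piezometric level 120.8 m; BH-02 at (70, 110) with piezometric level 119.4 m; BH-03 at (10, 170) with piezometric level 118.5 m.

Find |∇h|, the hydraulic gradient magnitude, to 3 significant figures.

0.0136

With h = a·x + b·y + c and BH-01 as origin, the differences give:
  (-115)·a + (-100)·b = -1.4
  (-175)·a + (-40)·b = -2.3
Eliminate b (×(-40) and ×(-100), subtract): -12900·a = -174.00 → a = ∂h/∂x = +0.01349
Back-substitute: b = ∂h/∂y = -0.001512.
|∇h| = √(0.01349² + -0.001512²) = 0.01357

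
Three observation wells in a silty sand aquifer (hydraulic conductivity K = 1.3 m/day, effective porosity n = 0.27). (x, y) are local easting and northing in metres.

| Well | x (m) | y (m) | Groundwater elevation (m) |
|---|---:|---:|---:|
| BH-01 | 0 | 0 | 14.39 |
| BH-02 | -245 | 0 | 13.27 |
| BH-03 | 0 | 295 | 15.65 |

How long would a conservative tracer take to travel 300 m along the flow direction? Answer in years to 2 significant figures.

27 years

∂h/∂x = (13.27 − 14.39) / (-245 − 0) = +0.004571
∂h/∂y = (15.65 − 14.39) / (295 − 0) = +0.004271
|∇h| = √(0.004571² + 0.004271²) = 0.006256
Seepage velocity v = K·i/n = 1.3 × 0.006256 / 0.27 = 0.03012 m/day.
t = 300 / 0.03012 = 9960 days = 27.3 years.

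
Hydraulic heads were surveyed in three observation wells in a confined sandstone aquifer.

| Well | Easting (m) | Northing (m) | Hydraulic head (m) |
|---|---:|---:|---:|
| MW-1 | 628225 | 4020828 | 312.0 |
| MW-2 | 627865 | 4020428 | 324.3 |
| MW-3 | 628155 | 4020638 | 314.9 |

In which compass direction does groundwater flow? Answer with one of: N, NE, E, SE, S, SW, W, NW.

E

Taking MW-1 as reference: MW-2−MW-1 = (-360, -400, +12.3); MW-3−MW-1 = (-70, -190, +2.9).
Solve a·Δx + b·Δy = Δh: det = (-360)·(-190) − (-70)·(-400) = 40400.
∂h/∂x = [(+12.3)·(-190) − (+2.9)·(-400)] / 40400 = -0.02913
∂h/∂y = [(-360)·(+2.9) − (-70)·(+12.3)] / 40400 = -0.004530
Flow = −∇h = (+0.02913 east, +0.004530 north), which points east.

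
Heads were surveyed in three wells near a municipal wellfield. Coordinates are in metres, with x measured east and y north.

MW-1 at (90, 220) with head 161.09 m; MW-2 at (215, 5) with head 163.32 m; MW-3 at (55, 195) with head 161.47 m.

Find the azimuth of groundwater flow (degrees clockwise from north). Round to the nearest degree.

012°

Taking MW-1 as reference: MW-2−MW-1 = (125, -215, +2.23); MW-3−MW-1 = (-35, -25, +0.38).
Determinant of the coordinate differences = 125·(-25) − (-35)·(-215) = -10650.
∂h/∂x = [(+2.23)·(-25) − (+0.38)·(-215)] / -10650 = -0.002437
∂h/∂y = [125·(+0.38) − (-35)·(+2.23)] / -10650 = -0.01179
Flow direction (−∇h) has components (+0.002437 E, +0.01179 N).
Azimuth = atan2(E, N) = atan2(+0.002437, +0.01179) = 11.7° ≈ 012°.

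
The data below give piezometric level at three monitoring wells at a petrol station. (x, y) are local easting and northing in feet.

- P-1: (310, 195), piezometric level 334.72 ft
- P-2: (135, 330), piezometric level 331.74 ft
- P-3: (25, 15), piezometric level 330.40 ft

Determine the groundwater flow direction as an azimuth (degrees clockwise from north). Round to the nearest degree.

275°

Taking P-1 as reference: P-2−P-1 = (-175, 135, -2.98); P-3−P-1 = (-285, -180, -4.32).
Solve a·Δx + b·Δy = Δh: det = (-175)·(-180) − (-285)·135 = 69975.
∂h/∂x = [(-2.98)·(-180) − (-4.32)·135] / 69975 = +0.01600
∂h/∂y = [(-175)·(-4.32) − (-285)·(-2.98)] / 69975 = -0.001333
Flow direction (−∇h) has components (-0.01600 E, +0.001333 N).
Azimuth = atan2(E, N) = atan2(-0.01600, +0.001333) = 274.8° ≈ 275°.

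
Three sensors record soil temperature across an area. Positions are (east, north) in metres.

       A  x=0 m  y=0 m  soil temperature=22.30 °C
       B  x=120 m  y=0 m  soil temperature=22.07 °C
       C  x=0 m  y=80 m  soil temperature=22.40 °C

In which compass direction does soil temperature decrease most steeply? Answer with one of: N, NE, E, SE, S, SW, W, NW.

SE

∂T/∂x = (22.07 − 22.30) / (120 − 0) = -0.001917
∂T/∂y = (22.40 − 22.30) / (80 − 0) = +0.001250
Steepest decrease is along −∇f = (+0.001917 E, -0.001250 N) → southeast.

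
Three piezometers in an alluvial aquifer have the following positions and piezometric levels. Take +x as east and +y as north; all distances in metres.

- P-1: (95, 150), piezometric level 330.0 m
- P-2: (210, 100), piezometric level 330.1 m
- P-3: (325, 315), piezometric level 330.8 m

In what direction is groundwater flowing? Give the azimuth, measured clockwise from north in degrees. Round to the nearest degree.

Taking P-1 as reference: P-2−P-1 = (115, -50, +0.1); P-3−P-1 = (230, 165, +0.8).
Solve a·Δx + b·Δy = Δh: det = 115·165 − 230·(-50) = 30475.
∂h/∂x = [(+0.1)·165 − (+0.8)·(-50)] / 30475 = +0.001854
∂h/∂y = [115·(+0.8) − 230·(+0.1)] / 30475 = +0.002264
Flow direction (−∇h) has components (-0.001854 E, -0.002264 N).
Azimuth = atan2(E, N) = atan2(-0.001854, -0.002264) = 219.3° ≈ 219°.

219°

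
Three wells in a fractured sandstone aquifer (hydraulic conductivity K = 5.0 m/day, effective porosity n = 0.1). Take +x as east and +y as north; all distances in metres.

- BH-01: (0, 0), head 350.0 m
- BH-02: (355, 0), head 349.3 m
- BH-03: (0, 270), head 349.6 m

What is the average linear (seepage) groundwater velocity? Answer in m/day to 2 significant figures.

∂h/∂x = (349.3 − 350.0) / (355 − 0) = -0.001972
∂h/∂y = (349.6 − 350.0) / (270 − 0) = -0.001481
|∇h| = √(-0.001972² + -0.001481²) = 0.002466
Seepage velocity v = K·i/n = 5.0 × 0.002466 / 0.1 = 0.1233 m/day.

0.12 m/day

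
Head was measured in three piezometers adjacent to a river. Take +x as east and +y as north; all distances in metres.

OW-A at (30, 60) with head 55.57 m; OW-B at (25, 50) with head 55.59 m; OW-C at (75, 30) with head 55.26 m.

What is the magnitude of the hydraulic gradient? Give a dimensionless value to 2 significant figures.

0.0063

Taking OW-A as reference: OW-B−OW-A = (-5, -10, +0.02); OW-C−OW-A = (45, -30, -0.31).
Determinant of the coordinate differences = (-5)·(-30) − 45·(-10) = 600.
∂h/∂x = [(+0.02)·(-30) − (-0.31)·(-10)] / 600 = -0.006167
∂h/∂y = [(-5)·(-0.31) − 45·(+0.02)] / 600 = +0.001083
|∇h| = √(-0.006167² + 0.001083²) = 0.006261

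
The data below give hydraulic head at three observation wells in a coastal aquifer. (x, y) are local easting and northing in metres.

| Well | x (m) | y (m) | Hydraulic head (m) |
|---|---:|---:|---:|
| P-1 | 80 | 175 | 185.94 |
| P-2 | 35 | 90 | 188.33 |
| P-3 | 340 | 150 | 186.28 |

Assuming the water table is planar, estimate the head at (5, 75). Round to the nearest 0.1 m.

Taking P-1 as reference: P-2−P-1 = (-45, -85, +2.39); P-3−P-1 = (260, -25, +0.34).
Determinant of the coordinate differences = (-45)·(-25) − 260·(-85) = 23225.
∂h/∂x = [(+2.39)·(-25) − (+0.34)·(-85)] / 23225 = -0.001328
∂h/∂y = [(-45)·(+0.34) − 260·(+2.39)] / 23225 = -0.02741
h(5, 75) = 185.94 + (-0.001328)·(-75) + (-0.02741)·(-100) = 185.94 +0.100 +2.741 = 188.781 m.

188.8 m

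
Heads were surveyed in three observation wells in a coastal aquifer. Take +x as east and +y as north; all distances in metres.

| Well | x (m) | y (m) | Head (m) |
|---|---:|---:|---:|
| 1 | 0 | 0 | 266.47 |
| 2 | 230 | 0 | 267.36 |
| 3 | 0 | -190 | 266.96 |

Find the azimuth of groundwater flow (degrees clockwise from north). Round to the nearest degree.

∂h/∂x = (267.36 − 266.47) / (230 − 0) = +0.003870
∂h/∂y = (266.96 − 266.47) / (-190 − 0) = -0.002579
Flow direction (−∇h) has components (-0.003870 E, +0.002579 N).
Azimuth = atan2(E, N) = atan2(-0.003870, +0.002579) = 303.7° ≈ 304°.

304°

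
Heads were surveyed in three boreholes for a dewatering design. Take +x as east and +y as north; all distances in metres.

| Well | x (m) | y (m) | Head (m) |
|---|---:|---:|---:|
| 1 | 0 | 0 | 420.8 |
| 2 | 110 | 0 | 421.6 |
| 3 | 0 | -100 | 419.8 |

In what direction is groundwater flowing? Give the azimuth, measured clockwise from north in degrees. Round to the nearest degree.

∂h/∂x = (421.6 − 420.8) / (110 − 0) = +0.007273
∂h/∂y = (419.8 − 420.8) / (-100 − 0) = +0.01000
Flow direction (−∇h) has components (-0.007273 E, -0.01000 N).
Azimuth = atan2(E, N) = atan2(-0.007273, -0.01000) = 216.0° ≈ 216°.

216°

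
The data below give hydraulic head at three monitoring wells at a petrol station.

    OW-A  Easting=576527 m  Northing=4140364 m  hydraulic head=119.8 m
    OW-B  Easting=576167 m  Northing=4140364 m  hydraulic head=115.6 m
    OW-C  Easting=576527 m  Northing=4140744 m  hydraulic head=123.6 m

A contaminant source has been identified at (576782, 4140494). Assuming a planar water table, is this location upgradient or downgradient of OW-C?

∂h/∂x = (115.6 − 119.8) / (576167 − 576527) = +0.01167
∂h/∂y = (123.6 − 119.8) / (4140744 − 4140364) = +0.010000
Head at (576782, 4140494) = 119.8 + (+0.01167)·(255) + (+0.010000)·(130) = 124.08 m.
That is higher than the 123.6 m at OW-C, so the point is upgradient.

upgradient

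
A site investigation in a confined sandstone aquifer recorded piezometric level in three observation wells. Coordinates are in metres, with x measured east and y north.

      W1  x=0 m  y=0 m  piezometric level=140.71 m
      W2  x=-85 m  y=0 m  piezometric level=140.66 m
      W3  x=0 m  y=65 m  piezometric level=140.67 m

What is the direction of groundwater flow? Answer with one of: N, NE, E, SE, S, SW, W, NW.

NW

∂h/∂x = (140.66 − 140.71) / (-85 − 0) = +0.0005882
∂h/∂y = (140.67 − 140.71) / (65 − 0) = -0.0006154
Flow = −∇h = (-0.0005882 east, +0.0006154 north), which points northwest.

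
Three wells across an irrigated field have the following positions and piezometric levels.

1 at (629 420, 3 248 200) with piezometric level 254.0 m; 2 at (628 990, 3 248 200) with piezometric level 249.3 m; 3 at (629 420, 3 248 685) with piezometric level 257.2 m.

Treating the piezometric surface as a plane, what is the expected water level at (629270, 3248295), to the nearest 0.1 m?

253.0 m

∂h/∂x = (249.3 − 254.0) / (628990 − 629420) = +0.01093
∂h/∂y = (257.2 − 254.0) / (3248685 − 3248200) = +0.006598
h(629270, 3248295) = 254.0 + (+0.01093)·(-150) + (+0.006598)·(95) = 254.0 -1.640 +0.627 = 252.987 m.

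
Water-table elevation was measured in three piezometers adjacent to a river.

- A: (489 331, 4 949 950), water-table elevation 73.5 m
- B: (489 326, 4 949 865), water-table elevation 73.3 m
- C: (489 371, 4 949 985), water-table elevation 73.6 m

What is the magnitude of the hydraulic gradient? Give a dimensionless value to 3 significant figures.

With h = a·x + b·y + c and A as origin, the differences give:
  (-5)·a + (-85)·b = -0.2
  40·a + 35·b = +0.1
Eliminate b (×35 and ×(-85), subtract): 3225·a = 1.50 → a = ∂h/∂x = +0.0004651
Back-substitute: b = ∂h/∂y = +0.002326.
|∇h| = √(0.0004651² + 0.002326²) = 0.002372

0.00237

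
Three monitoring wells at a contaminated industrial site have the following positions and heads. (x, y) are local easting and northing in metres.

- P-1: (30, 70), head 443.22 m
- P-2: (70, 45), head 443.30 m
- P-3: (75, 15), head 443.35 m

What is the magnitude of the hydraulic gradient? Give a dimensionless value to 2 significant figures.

0.0018

Three-point gradient (reference P-1): Δ to P-2 = (40, -25, +0.08), Δ to P-3 = (45, -55, +0.13).
∂h/∂x = +0.001070, ∂h/∂y = -0.001488 (det = -1075).
|∇h| = √(0.001070² + -0.001488²) = 0.001833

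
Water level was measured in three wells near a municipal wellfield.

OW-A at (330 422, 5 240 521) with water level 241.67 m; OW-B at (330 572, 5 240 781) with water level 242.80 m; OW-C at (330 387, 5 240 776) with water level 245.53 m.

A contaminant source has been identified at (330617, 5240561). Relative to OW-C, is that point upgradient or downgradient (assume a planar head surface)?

downgradient

With h = a·x + b·y + c and OW-A as origin, the differences give:
  150·a + 260·b = +1.13
  (-35)·a + 255·b = +3.86
Eliminate b (×255 and ×260, subtract): 47350·a = -715.450 → a = ∂h/∂x = -0.01511
Back-substitute: b = ∂h/∂y = +0.01306.
Head at (330617, 5240561) = 241.67 + (-0.01511)·(195) + (+0.01306)·(40) = 239.25 m.
That is lower than the 245.53 m at OW-C, so the point is downgradient.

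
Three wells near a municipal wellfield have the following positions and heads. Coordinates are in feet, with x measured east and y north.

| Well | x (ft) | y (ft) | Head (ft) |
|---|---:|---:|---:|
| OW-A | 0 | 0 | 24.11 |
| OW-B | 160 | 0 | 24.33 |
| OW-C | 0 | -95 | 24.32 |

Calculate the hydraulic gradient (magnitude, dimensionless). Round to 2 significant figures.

0.0026

∂h/∂x = (24.33 − 24.11) / (160 − 0) = +0.001375
∂h/∂y = (24.32 − 24.11) / (-95 − 0) = -0.002211
|∇h| = √(0.001375² + -0.002211²) = 0.002604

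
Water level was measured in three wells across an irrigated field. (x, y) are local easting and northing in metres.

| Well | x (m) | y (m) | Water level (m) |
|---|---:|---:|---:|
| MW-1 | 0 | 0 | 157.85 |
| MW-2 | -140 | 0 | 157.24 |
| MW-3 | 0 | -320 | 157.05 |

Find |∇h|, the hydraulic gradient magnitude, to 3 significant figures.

∂h/∂x = (157.24 − 157.85) / (-140 − 0) = +0.004357
∂h/∂y = (157.05 − 157.85) / (-320 − 0) = +0.002500
|∇h| = √(0.004357² + 0.002500²) = 0.005023

0.00502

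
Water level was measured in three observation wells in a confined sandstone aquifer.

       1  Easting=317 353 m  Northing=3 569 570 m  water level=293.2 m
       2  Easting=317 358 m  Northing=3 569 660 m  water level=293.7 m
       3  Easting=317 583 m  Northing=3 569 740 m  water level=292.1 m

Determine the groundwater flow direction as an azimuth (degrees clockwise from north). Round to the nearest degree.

123°

Differences from 1: to 2 (Δx, Δy, Δh) = (5, 90, +0.5); to 3 = (230, 170, -1.1).
Determinant of the coordinate differences = 5·170 − 230·90 = -19850.
∂h/∂x = [(+0.5)·170 − (-1.1)·90] / -19850 = -0.009270
∂h/∂y = [5·(-1.1) − 230·(+0.5)] / -19850 = +0.006071
Flow direction (−∇h) has components (+0.009270 E, -0.006071 N).
Azimuth = atan2(E, N) = atan2(+0.009270, -0.006071) = 123.2° ≈ 123°.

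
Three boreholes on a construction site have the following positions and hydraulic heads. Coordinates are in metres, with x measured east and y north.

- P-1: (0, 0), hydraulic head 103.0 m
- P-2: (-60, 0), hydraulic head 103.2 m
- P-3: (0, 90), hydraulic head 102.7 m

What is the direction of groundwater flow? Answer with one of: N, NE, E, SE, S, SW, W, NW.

∂h/∂x = (103.2 − 103.0) / (-60 − 0) = -0.003333
∂h/∂y = (102.7 − 103.0) / (90 − 0) = -0.003333
Flow = −∇h = (+0.003333 east, +0.003333 north), which points northeast.

NE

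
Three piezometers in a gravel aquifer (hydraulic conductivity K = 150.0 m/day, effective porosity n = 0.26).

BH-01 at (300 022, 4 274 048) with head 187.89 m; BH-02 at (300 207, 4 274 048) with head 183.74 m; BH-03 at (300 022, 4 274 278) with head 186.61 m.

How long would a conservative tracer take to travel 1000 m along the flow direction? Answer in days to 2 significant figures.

75 days

∂h/∂x = (183.74 − 187.89) / (300207 − 300022) = -0.02243
∂h/∂y = (186.61 − 187.89) / (4274278 − 4274048) = -0.005565
|∇h| = √(-0.02243² + -0.005565²) = 0.02311
Seepage velocity v = K·i/n = 150.0 × 0.02311 / 0.26 = 13.33 m/day.
t = 1000 / 13.33 = 75.02 days.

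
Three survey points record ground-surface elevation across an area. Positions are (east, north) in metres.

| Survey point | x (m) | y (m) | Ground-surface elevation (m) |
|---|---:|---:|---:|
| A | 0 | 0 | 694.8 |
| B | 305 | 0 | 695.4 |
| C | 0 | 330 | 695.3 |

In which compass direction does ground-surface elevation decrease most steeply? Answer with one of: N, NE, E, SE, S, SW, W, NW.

SW

∂z/∂x = (695.4 − 694.8) / (305 − 0) = +0.001967
∂z/∂y = (695.3 − 694.8) / (330 − 0) = +0.001515
Steepest decrease is along −∇f = (-0.001967 E, -0.001515 N) → southwest.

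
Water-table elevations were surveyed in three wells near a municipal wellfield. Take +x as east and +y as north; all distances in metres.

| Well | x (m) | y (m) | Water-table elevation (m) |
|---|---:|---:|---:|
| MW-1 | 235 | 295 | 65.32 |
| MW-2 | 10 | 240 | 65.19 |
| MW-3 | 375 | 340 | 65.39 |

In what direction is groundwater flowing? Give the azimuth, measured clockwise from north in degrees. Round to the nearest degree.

321°

Three-point gradient (reference MW-1): Δ to MW-2 = (-225, -55, -0.13), Δ to MW-3 = (140, 45, +0.07).
∂h/∂x = +0.0008247, ∂h/∂y = -0.001010 (det = -2425).
Flow direction (−∇h) has components (-0.0008247 E, +0.001010 N).
Azimuth = atan2(E, N) = atan2(-0.0008247, +0.001010) = 320.8° ≈ 321°.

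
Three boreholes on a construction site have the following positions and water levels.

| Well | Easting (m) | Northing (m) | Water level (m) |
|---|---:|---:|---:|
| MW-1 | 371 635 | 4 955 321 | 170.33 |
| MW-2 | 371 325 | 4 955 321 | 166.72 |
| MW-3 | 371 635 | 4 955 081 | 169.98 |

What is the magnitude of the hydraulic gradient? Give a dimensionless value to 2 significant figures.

∂h/∂x = (166.72 − 170.33) / (371325 − 371635) = +0.01165
∂h/∂y = (169.98 − 170.33) / (4955081 − 4955321) = +0.001458
|∇h| = √(0.01165² + 0.001458²) = 0.01174

0.012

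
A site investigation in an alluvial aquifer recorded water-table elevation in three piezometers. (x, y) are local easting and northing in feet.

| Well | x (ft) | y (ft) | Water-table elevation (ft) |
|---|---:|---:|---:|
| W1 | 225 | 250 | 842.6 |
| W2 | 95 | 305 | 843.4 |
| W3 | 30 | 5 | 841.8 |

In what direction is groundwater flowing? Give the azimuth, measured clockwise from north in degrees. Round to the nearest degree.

150°

Differences from W1: to W2 (Δx, Δy, Δh) = (-130, 55, +0.8); to W3 = (-195, -245, -0.8).
Solve a·Δx + b·Δy = Δh: det = (-130)·(-245) − (-195)·55 = 42575.
∂h/∂x = [(+0.8)·(-245) − (-0.8)·55] / 42575 = -0.003570
∂h/∂y = [(-130)·(-0.8) − (-195)·(+0.8)] / 42575 = +0.006107
Flow direction (−∇h) has components (+0.003570 E, -0.006107 N).
Azimuth = atan2(E, N) = atan2(+0.003570, -0.006107) = 149.7° ≈ 150°.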